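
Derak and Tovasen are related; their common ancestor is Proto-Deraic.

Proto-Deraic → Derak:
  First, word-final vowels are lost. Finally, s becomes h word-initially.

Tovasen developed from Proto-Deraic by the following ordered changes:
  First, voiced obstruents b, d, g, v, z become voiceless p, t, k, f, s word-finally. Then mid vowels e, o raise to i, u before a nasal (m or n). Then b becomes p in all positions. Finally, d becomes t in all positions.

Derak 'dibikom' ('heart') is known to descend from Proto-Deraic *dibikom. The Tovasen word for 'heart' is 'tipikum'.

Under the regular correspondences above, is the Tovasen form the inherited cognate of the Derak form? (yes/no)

Derive the expected Tovasen reflex of *dibikom:
Tovasen: start from *dibikom.
  rule 1: no change — dibikom
  rule 2 (pre-nasal raising): dibikom → dibikum
  rule 3 (unconditioned shift): dibikum → dipikum
  rule 4 (unconditioned shift): dipikum → tipikum
  ⇒ Tovasen tipikum
Tovasen 'tipikum' matches the regular reflex exactly, so the pair is cognate.

yes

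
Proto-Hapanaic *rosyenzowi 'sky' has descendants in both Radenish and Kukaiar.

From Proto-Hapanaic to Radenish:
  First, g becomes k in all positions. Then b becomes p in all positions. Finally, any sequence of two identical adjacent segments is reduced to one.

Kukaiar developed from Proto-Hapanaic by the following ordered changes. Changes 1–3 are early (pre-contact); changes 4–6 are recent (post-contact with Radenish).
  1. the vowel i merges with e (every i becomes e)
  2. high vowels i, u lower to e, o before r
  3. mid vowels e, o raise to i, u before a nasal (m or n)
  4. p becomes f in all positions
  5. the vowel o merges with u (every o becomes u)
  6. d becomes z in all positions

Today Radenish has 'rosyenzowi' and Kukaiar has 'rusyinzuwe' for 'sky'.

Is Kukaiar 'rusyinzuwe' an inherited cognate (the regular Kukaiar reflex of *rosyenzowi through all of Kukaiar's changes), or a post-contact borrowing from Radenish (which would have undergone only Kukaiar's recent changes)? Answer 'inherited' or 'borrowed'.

inherited

If inherited, *rosyenzowi would pass through all of Kukaiar's changes:
Kukaiar: start from *rosyenzowi.
  rule 1 (vowel merger): rosyenzowi → rosyenzowe
  rule 2: no change — rosyenzowe
  rule 3 (pre-nasal raising): rosyenzowe → rosyinzowe
  rule 4: no change — rosyinzowe
  rule 5 (vowel merger): rosyinzowe → rusyinzuwe
  rule 6: no change — rusyinzuwe
  ⇒ Kukaiar rusyinzuwe
If borrowed from Radenish 'rosyenzowi' after the early changes, it would undergo only the recent ones:
  rule 4 (unconditioned shift): no change (rosyenzowi)
  rule 5 (vowel merger): rosyenzowi → rusyenzuwi
  rule 6 (unconditioned shift): no change (rusyenzuwi)
  ⇒ as a loan: rusyenzuwi
Kukaiar 'rusyinzuwe' matches the inherited outcome exactly, so it is an inherited cognate, not a loan.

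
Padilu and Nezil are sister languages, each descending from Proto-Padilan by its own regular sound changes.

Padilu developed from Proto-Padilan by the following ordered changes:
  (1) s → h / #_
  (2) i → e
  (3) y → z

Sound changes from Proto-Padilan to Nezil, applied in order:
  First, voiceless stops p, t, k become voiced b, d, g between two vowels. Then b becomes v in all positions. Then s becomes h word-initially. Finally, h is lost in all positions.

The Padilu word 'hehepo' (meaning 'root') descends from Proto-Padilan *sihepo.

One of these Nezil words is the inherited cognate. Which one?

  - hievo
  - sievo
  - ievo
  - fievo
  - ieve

ievo

Nezil: *sihepo
  sihepo → sihebo   [intervocalic voicing]
  sihebo → sihevo   [unconditioned shift]
  sihevo → hihevo   [debuccalisation]
  hihevo → ievo   [h-loss]
  giving Nezil ievo.
The other candidates each miss or misapply at least one Nezil change.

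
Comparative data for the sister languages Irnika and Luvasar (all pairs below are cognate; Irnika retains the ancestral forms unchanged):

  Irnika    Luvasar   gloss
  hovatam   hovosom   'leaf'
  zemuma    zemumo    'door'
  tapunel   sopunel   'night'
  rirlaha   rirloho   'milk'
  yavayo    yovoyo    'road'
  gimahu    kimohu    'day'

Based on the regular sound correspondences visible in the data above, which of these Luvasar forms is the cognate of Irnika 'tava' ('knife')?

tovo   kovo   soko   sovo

tapunel ~ sopunel — Irnika t corresponds to Luvasar s word-initially before a back vowel.
yavayo ~ yovoyo — Irnika a corresponds to Luvasar o after a consonant, before a labial obstruent.
zemuma ~ zemumo, rirlaha ~ rirloho — Irnika a corresponds to Luvasar o word-finally.
Applying these to Irnika 'tava':
  tava → sava   (t→s word-initially before a back vowel)
  sava → sova   (a→o after a consonant, before a labial obstruent)
  sova → sovo   (a→o word-finally)
So the Luvasar cognate is 'sovo'.

sovo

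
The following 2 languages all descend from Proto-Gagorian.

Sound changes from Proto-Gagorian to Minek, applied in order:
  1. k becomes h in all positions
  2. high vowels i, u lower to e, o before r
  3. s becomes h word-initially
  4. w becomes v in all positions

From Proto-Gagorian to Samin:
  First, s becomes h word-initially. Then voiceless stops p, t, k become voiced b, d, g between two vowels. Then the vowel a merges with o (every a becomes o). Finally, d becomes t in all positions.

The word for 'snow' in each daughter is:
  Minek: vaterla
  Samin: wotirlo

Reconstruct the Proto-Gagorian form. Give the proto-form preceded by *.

Position 4: Minek has e, Samin has i. Samin preserves i here (none of its changes turn any other segment into i), so the proto-segment is *i.
Position 7: Minek has a, Samin has o. Minek preserves a here (none of its changes turn any other segment into a), so the proto-segment is *a.
Position 2: Minek has a, Samin has o. Minek preserves a here (none of its changes turn any other segment into a), so the proto-segment is *a.
Continuing position by position gives *watirla; check it forward:
Minek: start from *watirla.
  rule 1: no change — watirla
  rule 2 (pre-rhotic lowering): watirla → waterla
  rule 3: no change — waterla
  rule 4 (unconditioned shift): waterla → vaterla
  ⇒ Minek vaterla
Samin: *watirla
  watirla (rule 1 does not apply)
  watirla → wadirla   [intervocalic voicing]
  wadirla → wodirlo   [vowel merger]
  wodirlo → wotirlo   [unconditioned shift]
  giving Samin wotirlo.
No other proto-form is consistent with every reflex, so the reconstruction is *watirla.

*watirla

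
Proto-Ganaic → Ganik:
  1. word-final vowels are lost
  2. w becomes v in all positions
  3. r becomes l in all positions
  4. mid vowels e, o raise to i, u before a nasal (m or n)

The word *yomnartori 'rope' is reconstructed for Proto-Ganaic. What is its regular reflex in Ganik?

Ganik: *yomnartori > yomnartor > yomnaltol > yumnaltol  (by apocope, unconditioned shift, pre-nasal raising)

yumnaltol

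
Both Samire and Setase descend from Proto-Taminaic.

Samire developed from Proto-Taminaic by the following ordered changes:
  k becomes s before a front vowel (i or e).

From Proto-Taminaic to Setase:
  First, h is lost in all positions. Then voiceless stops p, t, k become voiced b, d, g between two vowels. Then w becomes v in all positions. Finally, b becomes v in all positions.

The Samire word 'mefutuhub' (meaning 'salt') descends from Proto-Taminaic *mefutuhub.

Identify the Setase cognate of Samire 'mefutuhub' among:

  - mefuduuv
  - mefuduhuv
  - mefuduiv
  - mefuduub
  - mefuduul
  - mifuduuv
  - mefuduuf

mefuduuv

Setase: *mefutuhub
  mefutuhub → mefutuub   [h-loss]
  mefutuub → mefuduub   [intervocalic voicing]
  mefuduub (rule 3 does not apply)
  mefuduub → mefuduuv   [unconditioned shift]
  giving Setase mefuduuv.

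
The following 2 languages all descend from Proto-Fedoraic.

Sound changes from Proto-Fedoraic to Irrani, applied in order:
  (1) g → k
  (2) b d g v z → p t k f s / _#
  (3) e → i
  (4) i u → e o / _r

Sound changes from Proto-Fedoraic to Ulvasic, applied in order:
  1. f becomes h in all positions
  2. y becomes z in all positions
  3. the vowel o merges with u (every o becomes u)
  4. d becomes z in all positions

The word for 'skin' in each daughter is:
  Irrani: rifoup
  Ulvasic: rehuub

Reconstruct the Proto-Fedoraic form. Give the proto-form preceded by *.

*refoub

Position 4: Irrani has o, Ulvasic has u. Taking the neighbouring segments as reconstructed: Irrani o can only go back to *o; Ulvasic u could go back to *o or *u — the one source consistent with every daughter is *o.
Position 2: Irrani has i, Ulvasic has e. Ulvasic preserves e here (none of its changes turn any other segment into e), so the proto-segment is *e.
Position 3: Irrani has f, Ulvasic has h. Taking the neighbouring segments as reconstructed: Irrani f can only go back to *f; Ulvasic h could go back to *f or *h — the one source consistent with every daughter is *f.
Continuing position by position gives *refoub; check it forward:
Irrani: start from *refoub.
  rule 1: no change — refoub
  rule 2 (final devoicing): refoub → refoup
  rule 3 (vowel merger): refoup → rifoup
  rule 4: no change — rifoup
  ⇒ Irrani rifoup
Ulvasic: start from *refoub.
  rule 1 (unconditioned shift): refoub → rehoub
  rule 2: no change — rehoub
  rule 3 (vowel merger): rehoub → rehuub
  rule 4: no change — rehuub
  ⇒ Ulvasic rehuub
No other proto-form is consistent with every reflex, so the reconstruction is *refoub.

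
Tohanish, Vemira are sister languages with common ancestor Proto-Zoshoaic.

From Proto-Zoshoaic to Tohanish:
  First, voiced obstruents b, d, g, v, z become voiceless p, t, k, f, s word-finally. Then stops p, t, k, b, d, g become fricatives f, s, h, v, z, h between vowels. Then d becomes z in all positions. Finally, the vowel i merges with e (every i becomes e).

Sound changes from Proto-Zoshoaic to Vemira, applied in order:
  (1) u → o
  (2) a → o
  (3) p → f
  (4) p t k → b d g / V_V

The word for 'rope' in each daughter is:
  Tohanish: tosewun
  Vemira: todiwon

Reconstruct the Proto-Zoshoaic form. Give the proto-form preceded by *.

Position 3: Tohanish has s, Vemira has d. Taking the neighbouring segments as reconstructed: Tohanish s could go back to *t or *s; Vemira d could go back to *t or *d — the one source consistent with every daughter is *t.
Position 6: Tohanish has u, Vemira has o. Tohanish preserves u here (none of its changes turn any other segment into u), so the proto-segment is *u.
Position 4: Tohanish has e, Vemira has i. Vemira preserves i here (none of its changes turn any other segment into i), so the proto-segment is *i.
The remaining positions agree across the daughters. Check the candidate against every language:
Tohanish: *totiwun > tosiwun > tosewun  (by intervocalic lenition, vowel merger)
Vemira: *totiwun
  totiwun → totiwon   [vowel merger]
  totiwon (rule 2 does not apply)
  totiwon (rule 3 does not apply)
  totiwon → todiwon   [intervocalic voicing]
  giving Vemira todiwon.
*totiwun is the unique common source.

*totiwun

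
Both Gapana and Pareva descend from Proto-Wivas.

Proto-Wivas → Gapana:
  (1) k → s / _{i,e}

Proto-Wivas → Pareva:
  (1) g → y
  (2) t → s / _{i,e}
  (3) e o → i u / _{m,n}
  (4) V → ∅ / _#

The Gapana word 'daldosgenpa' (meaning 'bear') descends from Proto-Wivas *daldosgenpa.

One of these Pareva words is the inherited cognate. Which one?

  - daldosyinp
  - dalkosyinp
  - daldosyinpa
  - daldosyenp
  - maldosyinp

Pareva: start from *daldosgenpa.
  rule 1 (unconditioned shift): daldosgenpa → daldosyenpa
  rule 2: no change — daldosyenpa
  rule 3 (pre-nasal raising): daldosyenpa → daldosyinpa
  rule 4 (apocope): daldosyinpa → daldosyinp
  ⇒ Pareva daldosyinp
Among the options, 'daldosyinp' alone shows every Pareva change applied in order.

daldosyinp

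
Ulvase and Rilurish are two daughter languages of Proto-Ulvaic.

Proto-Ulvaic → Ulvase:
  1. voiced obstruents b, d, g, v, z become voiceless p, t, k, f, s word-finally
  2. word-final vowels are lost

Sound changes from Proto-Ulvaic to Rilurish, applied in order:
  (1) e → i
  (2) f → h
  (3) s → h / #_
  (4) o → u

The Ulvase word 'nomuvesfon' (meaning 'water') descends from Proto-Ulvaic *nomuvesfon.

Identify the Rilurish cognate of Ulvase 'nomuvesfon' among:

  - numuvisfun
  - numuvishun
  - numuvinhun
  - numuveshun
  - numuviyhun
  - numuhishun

Rilurish: *nomuvesfon > nomuvisfon > nomuvishon > numuvishun  (by vowel merger, unconditioned shift, vowel merger)

numuvishun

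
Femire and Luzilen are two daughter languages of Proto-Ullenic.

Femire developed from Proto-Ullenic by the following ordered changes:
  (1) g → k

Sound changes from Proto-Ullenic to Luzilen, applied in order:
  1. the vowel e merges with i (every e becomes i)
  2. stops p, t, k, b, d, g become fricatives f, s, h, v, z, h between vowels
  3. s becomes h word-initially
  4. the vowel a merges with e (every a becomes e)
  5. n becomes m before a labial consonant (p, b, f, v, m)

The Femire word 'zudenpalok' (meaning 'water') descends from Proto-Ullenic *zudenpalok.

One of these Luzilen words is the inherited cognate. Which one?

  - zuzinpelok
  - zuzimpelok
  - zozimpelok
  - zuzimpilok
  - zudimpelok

Luzilen: start from *zudenpalok.
  rule 1 (vowel merger): zudenpalok → zudinpalok
  rule 2 (intervocalic lenition): zudinpalok → zuzinpalok
  rule 3: no change — zuzinpalok
  rule 4 (vowel merger): zuzinpalok → zuzinpelok
  rule 5 (nasal place assimilation): zuzinpelok → zuzimpelok
  ⇒ Luzilen zuzimpelok

zuzimpelok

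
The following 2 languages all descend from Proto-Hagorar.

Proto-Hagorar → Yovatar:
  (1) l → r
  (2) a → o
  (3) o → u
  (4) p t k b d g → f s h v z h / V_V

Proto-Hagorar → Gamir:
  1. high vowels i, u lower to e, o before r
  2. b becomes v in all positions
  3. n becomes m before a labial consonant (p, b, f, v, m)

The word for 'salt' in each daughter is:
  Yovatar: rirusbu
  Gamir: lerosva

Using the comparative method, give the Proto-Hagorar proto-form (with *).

Position 7: Yovatar has u, Gamir has a. Gamir preserves a here (none of its changes turn any other segment into a), so the proto-segment is *a.
Position 6: Yovatar has b, Gamir has v. Yovatar preserves b here (none of its changes turn any other segment into b), so the proto-segment is *b.
Position 1: Yovatar has r, Gamir has l. Gamir preserves l here (none of its changes turn any other segment into l), so the proto-segment is *l.
Verify the candidate proto-form against each daughter:
Yovatar: start from *lirosba.
  rule 1 (unconditioned shift): lirosba → rirosba
  rule 2 (vowel merger): rirosba → rirosbo
  rule 3 (vowel merger): rirosbo → rirusbu
  rule 4: no change — rirusbu
  ⇒ Yovatar rirusbu
Gamir: *lirosba > lerosba > lerosva  (by pre-rhotic lowering, unconditioned shift)
Only *lirosba yields all of Yovatar rirusbu, Gamir lerosva.

*lirosba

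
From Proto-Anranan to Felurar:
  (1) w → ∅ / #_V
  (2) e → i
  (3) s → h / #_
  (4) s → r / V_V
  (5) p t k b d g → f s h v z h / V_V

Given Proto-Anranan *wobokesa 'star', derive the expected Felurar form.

Felurar: *wobokesa
  wobokesa → obokesa   [glide loss]
  obokesa → obokisa   [vowel merger]
  obokisa (rule 3 does not apply)
  obokisa → obokira   [rhotacism]
  obokira → ovohira   [intervocalic lenition]
  giving Felurar ovohira.

ovohira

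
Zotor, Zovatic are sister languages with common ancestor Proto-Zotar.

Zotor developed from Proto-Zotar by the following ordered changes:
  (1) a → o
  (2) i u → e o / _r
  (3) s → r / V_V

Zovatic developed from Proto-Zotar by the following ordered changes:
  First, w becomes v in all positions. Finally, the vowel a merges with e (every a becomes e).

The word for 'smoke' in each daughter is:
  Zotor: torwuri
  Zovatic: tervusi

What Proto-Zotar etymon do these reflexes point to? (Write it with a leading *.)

*tarwusi

Position 4: Zotor has w, Zovatic has v. Zotor preserves w here (none of its changes turn any other segment into w), so the proto-segment is *w.
Position 2: Zotor has o, Zovatic has e. Taking the neighbouring segments as reconstructed: Zotor o could go back to *a or *o or *u; Zovatic e could go back to *a or *e — the one source consistent with every daughter is *a.
Verify the candidate proto-form against each daughter:
Zotor: start from *tarwusi.
  rule 1 (vowel merger): tarwusi → torwusi
  rule 2: no change — torwusi
  rule 3 (rhotacism): torwusi → torwuri
  ⇒ Zotor torwuri
Zovatic: *tarwusi
  tarwusi → tarvusi   [unconditioned shift]
  tarvusi → tervusi   [vowel merger]
  giving Zovatic tervusi.
Only *tarwusi yields all of Zotor torwuri, Zovatic tervusi.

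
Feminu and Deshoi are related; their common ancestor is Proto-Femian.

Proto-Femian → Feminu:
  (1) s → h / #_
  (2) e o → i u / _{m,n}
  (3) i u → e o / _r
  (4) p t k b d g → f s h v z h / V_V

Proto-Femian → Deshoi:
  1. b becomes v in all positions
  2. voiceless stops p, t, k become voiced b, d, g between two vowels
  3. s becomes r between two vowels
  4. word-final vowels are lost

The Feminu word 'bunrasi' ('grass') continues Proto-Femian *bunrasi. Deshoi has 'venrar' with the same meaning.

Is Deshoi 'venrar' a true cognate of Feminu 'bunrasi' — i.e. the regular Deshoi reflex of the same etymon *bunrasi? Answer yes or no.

no

Derive the expected Deshoi reflex of *bunrasi:
Deshoi: start from *bunrasi.
  rule 1 (unconditioned shift): bunrasi → vunrasi
  rule 2: no change — vunrasi
  rule 3 (rhotacism): vunrasi → vunrari
  rule 4 (apocope): vunrari → vunrar
  ⇒ Deshoi vunrar
The regular Deshoi reflex would be 'vunrar', but the attested form is 'venrar'. The correspondence is irregular, so they are not cognates (the Deshoi form has a different source).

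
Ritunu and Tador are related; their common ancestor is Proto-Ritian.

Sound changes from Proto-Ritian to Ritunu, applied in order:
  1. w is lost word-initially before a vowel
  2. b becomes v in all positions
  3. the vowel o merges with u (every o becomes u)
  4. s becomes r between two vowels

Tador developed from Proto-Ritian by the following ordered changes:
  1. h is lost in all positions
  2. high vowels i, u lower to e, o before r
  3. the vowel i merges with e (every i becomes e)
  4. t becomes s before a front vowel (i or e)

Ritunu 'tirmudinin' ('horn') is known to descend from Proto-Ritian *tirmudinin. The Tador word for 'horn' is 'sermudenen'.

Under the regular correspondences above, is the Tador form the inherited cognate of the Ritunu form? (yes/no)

Derive the expected Tador reflex of *tirmudinin:
Tador: start from *tirmudinin.
  rule 1: no change — tirmudinin
  rule 2 (pre-rhotic lowering): tirmudinin → termudinin
  rule 3 (vowel merger): termudinin → termudenen
  rule 4 (palatalisation): termudenen → sermudenen
  ⇒ Tador sermudenen
Tador 'sermudenen' matches the regular reflex exactly, so the pair is cognate.

yes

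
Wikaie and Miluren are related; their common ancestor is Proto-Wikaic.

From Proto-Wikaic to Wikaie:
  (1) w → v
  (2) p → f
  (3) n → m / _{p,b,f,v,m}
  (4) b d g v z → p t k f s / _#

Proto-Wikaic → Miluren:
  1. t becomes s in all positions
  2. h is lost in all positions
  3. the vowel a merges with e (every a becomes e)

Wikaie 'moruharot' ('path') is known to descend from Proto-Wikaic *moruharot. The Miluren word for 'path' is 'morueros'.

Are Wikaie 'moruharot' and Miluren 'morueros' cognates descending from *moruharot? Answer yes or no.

Derive the expected Miluren reflex of *moruharot:
Miluren: start from *moruharot.
  rule 1 (unconditioned shift): moruharot → moruharos
  rule 2 (h-loss): moruharos → moruaros
  rule 3 (vowel merger): moruaros → morueros
  ⇒ Miluren morueros
Miluren 'morueros' matches the regular reflex exactly, so the pair is cognate.

yes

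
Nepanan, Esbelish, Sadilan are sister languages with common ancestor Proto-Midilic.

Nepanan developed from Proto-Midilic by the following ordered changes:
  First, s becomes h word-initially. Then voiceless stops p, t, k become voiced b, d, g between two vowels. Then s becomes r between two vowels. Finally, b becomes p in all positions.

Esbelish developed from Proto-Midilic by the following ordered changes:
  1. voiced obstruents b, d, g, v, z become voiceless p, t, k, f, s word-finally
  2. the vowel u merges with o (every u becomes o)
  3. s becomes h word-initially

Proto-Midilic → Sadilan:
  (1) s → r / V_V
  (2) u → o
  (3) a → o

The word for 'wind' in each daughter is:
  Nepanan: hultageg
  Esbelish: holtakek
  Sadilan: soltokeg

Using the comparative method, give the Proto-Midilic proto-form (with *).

Position 2: Nepanan has u, Esbelish has o, Sadilan has o. Nepanan preserves u here (none of its changes turn any other segment into u), so the proto-segment is *u.
Position 8: Nepanan has g, Esbelish has k, Sadilan has g. Sadilan preserves g here (none of its changes turn any other segment into g), so the proto-segment is *g.
Verify the candidate proto-form against each daughter:
Nepanan: *sultakeg
  sultakeg → hultakeg   [debuccalisation]
  hultakeg → hultageg   [intervocalic voicing]
  hultageg (rule 3 does not apply)
  hultageg (rule 4 does not apply)
  giving Nepanan hultageg.
Esbelish: start from *sultakeg.
  rule 1 (final devoicing): sultakeg → sultakek
  rule 2 (vowel merger): sultakek → soltakek
  rule 3 (debuccalisation): soltakek → holtakek
  ⇒ Esbelish holtakek
Sadilan: *sultakeg
  sultakeg (rule 1 does not apply)
  sultakeg → soltakeg   [vowel merger]
  soltakeg → soltokeg   [vowel merger]
  giving Sadilan soltokeg.
No other proto-form is consistent with every reflex, so the reconstruction is *sultakeg.

*sultakeg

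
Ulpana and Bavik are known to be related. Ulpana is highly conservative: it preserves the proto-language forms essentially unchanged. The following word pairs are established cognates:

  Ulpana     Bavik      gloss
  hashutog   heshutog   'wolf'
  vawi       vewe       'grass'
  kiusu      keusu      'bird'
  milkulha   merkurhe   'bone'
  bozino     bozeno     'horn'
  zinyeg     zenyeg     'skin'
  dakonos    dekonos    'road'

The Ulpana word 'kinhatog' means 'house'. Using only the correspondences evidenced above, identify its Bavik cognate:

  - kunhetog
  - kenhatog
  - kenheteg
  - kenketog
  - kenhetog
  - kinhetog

bozino ~ bozeno, zinyeg ~ zenyeg — Ulpana i corresponds to Bavik e after a consonant, before a nasal.
hashutog ~ heshutog, vawi ~ vewe — Ulpana a corresponds to Bavik e after a consonant, before a consonant other than r, m, n, p, b, f, v.
Applying these to Ulpana 'kinhatog':
  kinhatog → kenhatog   (i→e after a consonant, before a nasal)
  kenhatog → kenhetog   (a→e after a consonant, before a consonant other than r, m, n, p, b, f, v)
So the Bavik cognate is 'kenhetog'.

kenhetog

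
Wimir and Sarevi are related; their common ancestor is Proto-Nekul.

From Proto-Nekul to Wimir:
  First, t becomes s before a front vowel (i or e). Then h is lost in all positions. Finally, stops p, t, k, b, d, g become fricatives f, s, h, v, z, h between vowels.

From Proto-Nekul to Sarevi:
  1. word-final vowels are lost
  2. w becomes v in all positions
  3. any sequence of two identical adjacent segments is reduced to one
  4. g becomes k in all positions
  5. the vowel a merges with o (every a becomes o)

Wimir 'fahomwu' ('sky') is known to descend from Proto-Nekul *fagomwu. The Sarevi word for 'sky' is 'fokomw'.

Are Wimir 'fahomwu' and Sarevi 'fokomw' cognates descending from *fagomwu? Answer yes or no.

Derive the expected Sarevi reflex of *fagomwu:
Sarevi: *fagomwu > fagomw > fagomv > fakomv > fokomv  (by apocope, unconditioned shift, unconditioned shift, vowel merger)
The regular Sarevi reflex would be 'fokomv', but the attested form is 'fokomw'. The correspondence is irregular, so they are not cognates (the Sarevi form has a different source).

no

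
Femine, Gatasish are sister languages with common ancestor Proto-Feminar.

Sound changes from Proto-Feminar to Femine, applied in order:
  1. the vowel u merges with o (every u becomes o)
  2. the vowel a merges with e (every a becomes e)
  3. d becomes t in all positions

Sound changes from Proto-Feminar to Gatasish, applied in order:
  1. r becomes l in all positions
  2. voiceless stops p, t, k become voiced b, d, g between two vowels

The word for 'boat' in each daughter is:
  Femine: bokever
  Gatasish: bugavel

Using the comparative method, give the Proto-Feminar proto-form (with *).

*bukaver

Position 3: Femine has k, Gatasish has g. Femine preserves k here (none of its changes turn any other segment into k), so the proto-segment is *k.
Position 4: Femine has e, Gatasish has a. Gatasish preserves a here (none of its changes turn any other segment into a), so the proto-segment is *a.
Position 7: Femine has r, Gatasish has l. Femine preserves r here (none of its changes turn any other segment into r), so the proto-segment is *r.
Verify the candidate proto-form against each daughter:
Femine: *bukaver
  bukaver → bokaver   [vowel merger]
  bokaver → bokever   [vowel merger]
  bokever (rule 3 does not apply)
  giving Femine bokever.
Gatasish: *bukaver
  bukaver → bukavel   [unconditioned shift]
  bukavel → bugavel   [intervocalic voicing]
  giving Gatasish bugavel.
Only *bukaver yields all of Femine bokever, Gatasish bugavel.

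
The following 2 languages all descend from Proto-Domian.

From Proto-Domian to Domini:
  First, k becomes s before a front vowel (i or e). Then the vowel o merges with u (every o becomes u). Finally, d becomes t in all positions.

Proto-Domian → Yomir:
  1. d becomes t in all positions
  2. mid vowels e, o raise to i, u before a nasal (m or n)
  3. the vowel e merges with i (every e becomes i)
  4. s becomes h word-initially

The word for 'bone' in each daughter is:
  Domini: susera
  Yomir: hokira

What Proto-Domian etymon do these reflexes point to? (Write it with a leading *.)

Position 1: Domini has s, Yomir has h. Taking the neighbouring segments as reconstructed: Domini s can only go back to *s; Yomir h could go back to *s or *h — the one source consistent with every daughter is *s.
Position 3: Domini has s, Yomir has k. Yomir preserves k here (none of its changes turn any other segment into k), so the proto-segment is *k.
Position 4: Domini has e, Yomir has i. Domini preserves e here (none of its changes turn any other segment into e), so the proto-segment is *e.
Verify the candidate proto-form against each daughter:
Domini: *sokera
  sokera → sosera   [palatalisation]
  sosera → susera   [vowel merger]
  susera (rule 3 does not apply)
  giving Domini susera.
Yomir: *sokera
  sokera (rule 1 does not apply)
  sokera (rule 2 does not apply)
  sokera → sokira   [vowel merger]
  sokira → hokira   [debuccalisation]
  giving Yomir hokira.
Only *sokera yields all of Domini susera, Yomir hokira.

*sokera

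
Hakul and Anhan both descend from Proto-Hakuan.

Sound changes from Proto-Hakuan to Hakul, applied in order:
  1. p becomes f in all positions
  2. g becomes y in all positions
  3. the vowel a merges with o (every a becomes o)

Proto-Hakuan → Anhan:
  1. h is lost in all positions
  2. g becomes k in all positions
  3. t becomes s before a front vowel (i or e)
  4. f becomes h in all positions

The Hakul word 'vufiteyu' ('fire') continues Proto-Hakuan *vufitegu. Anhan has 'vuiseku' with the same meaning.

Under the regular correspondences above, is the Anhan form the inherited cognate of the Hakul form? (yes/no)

Derive the expected Anhan reflex of *vufitegu:
Anhan: *vufitegu > vufiteku > vufiseku > vuhiseku  (by unconditioned shift, palatalisation, unconditioned shift)
The regular Anhan reflex would be 'vuhiseku', but the attested form is 'vuiseku'. The correspondence is irregular, so they are not cognates (the Anhan form has a different source).

no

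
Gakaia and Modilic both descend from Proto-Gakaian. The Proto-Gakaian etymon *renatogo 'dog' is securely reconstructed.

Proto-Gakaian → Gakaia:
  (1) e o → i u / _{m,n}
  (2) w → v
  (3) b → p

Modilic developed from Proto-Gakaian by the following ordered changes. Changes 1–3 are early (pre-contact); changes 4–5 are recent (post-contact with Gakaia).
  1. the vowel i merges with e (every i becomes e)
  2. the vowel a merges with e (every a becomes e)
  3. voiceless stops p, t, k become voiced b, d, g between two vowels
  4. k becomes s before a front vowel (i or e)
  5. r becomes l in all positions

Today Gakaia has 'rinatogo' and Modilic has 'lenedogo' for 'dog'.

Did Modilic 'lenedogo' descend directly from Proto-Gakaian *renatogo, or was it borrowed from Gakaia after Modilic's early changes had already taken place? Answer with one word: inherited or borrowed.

inherited

If inherited, *renatogo would pass through all of Modilic's changes:
Modilic: *renatogo > renetogo > renedogo > lenedogo  (by vowel merger, intervocalic voicing, unconditioned shift)
If borrowed from Gakaia 'rinatogo' after the early changes, it would undergo only the recent ones:
  rule 4 (palatalisation): no change (rinatogo)
  rule 5 (unconditioned shift): rinatogo → linatogo
  ⇒ as a loan: linatogo
Modilic 'lenedogo' matches the inherited outcome exactly, so it is an inherited cognate, not a loan.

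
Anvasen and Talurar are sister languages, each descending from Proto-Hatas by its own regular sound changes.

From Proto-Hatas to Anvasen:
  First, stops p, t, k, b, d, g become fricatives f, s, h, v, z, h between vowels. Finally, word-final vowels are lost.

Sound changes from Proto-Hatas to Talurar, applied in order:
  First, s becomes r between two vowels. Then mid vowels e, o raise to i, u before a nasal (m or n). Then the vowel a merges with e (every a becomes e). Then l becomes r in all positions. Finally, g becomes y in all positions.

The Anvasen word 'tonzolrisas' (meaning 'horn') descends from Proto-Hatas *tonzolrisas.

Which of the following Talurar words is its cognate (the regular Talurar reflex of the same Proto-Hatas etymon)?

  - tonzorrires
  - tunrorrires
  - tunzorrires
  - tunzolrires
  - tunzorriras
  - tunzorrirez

Talurar: start from *tonzolrisas.
  rule 1 (rhotacism): tonzolrisas → tonzolriras
  rule 2 (pre-nasal raising): tonzolriras → tunzolriras
  rule 3 (vowel merger): tunzolriras → tunzolrires
  rule 4 (unconditioned shift): tunzolrires → tunzorrires
  rule 5: no change — tunzorrires
  ⇒ Talurar tunzorrires
Among the options, 'tunzorrires' alone shows every Talurar change applied in order.

tunzorrires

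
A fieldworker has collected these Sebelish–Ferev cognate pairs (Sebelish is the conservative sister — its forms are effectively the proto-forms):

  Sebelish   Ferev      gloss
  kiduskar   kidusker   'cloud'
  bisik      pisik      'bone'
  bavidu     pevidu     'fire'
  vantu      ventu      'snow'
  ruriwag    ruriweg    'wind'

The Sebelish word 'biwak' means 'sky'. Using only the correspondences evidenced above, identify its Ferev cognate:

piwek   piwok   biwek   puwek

bisik ~ pisik — Sebelish b corresponds to Ferev p word-initially before a front vowel.
ruriwag ~ ruriweg — Sebelish a corresponds to Ferev e after a consonant, before a consonant other than r, m, n, p, b, f, v.
Applying these to Sebelish 'biwak':
  biwak → piwak   (b→p word-initially before a front vowel)
  piwak → piwek   (a→e after a consonant, before a consonant other than r, m, n, p, b, f, v)
So the Ferev cognate is 'piwek'.

piwek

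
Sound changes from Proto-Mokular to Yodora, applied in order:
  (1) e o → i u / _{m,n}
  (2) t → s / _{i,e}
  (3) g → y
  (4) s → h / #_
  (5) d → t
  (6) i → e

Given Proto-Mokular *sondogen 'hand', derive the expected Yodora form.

huntoyen

Yodora: *sondogen > sundogin > sundoyin > hundoyin > huntoyin > huntoyen  (by pre-nasal raising, unconditioned shift, debuccalisation, unconditioned shift, vowel merger)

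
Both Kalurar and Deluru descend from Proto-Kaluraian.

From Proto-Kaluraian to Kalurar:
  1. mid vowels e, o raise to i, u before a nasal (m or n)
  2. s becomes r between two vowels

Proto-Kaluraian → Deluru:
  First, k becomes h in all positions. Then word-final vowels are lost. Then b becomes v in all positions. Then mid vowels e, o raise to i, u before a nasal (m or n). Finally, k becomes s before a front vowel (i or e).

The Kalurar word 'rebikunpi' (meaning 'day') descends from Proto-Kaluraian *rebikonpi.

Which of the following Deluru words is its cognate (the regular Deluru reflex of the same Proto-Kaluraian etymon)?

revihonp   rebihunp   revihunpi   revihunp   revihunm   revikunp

Deluru: start from *rebikonpi.
  rule 1 (unconditioned shift): rebikonpi → rebihonpi
  rule 2 (apocope): rebihonpi → rebihonp
  rule 3 (unconditioned shift): rebihonp → revihonp
  rule 4 (pre-nasal raising): revihonp → revihunp
  rule 5: no change — revihunp
  ⇒ Deluru revihunp
Only 'revihunp' matches the regular Deluru development of *rebikonpi.

revihunp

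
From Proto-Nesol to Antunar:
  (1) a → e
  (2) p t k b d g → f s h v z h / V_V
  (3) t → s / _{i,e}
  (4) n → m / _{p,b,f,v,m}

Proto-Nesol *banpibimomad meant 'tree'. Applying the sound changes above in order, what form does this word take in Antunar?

bempivimomed

Antunar: *banpibimomad > benpibimomed > benpivimomed > bempivimomed  (by vowel merger, intervocalic lenition, nasal place assimilation)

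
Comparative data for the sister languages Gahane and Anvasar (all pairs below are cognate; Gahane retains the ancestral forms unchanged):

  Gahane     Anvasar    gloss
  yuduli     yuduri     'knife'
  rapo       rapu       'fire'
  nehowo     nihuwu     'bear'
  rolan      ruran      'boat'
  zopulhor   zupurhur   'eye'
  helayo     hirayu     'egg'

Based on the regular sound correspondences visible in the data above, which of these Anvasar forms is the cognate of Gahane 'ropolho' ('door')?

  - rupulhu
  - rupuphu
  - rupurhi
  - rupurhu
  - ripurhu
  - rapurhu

rupurhu

zopulhor ~ zupurhur — Gahane o corresponds to Anvasar u after a consonant, before a labial obstruent.
nehowo ~ nihuwu, rolan ~ ruran — Gahane o corresponds to Anvasar u after a consonant, before a consonant other than r, m, n, p, b, f, v.
zopulhor ~ zupurhur — Gahane l corresponds to Anvasar r after a vowel, before a consonant other than r, m, n, p, b, f, v.
rapo ~ rapu, nehowo ~ nihuwu — Gahane o corresponds to Anvasar u word-finally.
Applying these to Gahane 'ropolho':
  ropolho → rupolho   (o→u after a consonant, before a labial obstruent)
  rupolho → rupulho   (o→u after a consonant, before a consonant other than r, m, n, p, b, f, v)
  rupulho → rupurho   (l→r after a vowel, before a consonant other than r, m, n, p, b, f, v)
  rupurho → rupurhu   (o→u word-finally)
So the Anvasar cognate is 'rupurhu'.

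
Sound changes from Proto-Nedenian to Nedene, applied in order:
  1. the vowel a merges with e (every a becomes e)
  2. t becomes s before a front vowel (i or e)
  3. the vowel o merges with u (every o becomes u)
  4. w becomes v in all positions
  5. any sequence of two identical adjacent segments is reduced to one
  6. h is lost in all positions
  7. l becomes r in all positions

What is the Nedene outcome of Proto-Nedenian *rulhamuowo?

ruremuvu

Nedene: start from *rulhamuowo.
  rule 1 (vowel merger): rulhamuowo → rulhemuowo
  rule 2: no change — rulhemuowo
  rule 3 (vowel merger): rulhemuowo → rulhemuuwu
  rule 4 (unconditioned shift): rulhemuuwu → rulhemuuvu
  rule 5 (degemination): rulhemuuvu → rulhemuvu
  rule 6 (h-loss): rulhemuvu → rulemuvu
  rule 7 (unconditioned shift): rulemuvu → ruremuvu
  ⇒ Nedene ruremuvu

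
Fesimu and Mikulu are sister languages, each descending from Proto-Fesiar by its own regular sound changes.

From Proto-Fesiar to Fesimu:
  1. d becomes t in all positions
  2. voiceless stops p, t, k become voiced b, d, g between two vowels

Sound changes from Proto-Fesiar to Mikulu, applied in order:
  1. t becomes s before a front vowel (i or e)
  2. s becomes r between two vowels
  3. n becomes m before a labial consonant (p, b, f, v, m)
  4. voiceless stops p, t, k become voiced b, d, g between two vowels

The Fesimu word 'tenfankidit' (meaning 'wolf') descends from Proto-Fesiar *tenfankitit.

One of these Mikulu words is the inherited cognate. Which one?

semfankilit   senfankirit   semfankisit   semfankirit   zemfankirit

semfankirit

Mikulu: *tenfankitit
  tenfankitit → senfankisit   [palatalisation]
  senfankisit → senfankirit   [rhotacism]
  senfankirit → semfankirit   [nasal place assimilation]
  semfankirit (rule 4 does not apply)
  giving Mikulu semfankirit.
Only 'semfankirit' matches the regular Mikulu development of *tenfankitit.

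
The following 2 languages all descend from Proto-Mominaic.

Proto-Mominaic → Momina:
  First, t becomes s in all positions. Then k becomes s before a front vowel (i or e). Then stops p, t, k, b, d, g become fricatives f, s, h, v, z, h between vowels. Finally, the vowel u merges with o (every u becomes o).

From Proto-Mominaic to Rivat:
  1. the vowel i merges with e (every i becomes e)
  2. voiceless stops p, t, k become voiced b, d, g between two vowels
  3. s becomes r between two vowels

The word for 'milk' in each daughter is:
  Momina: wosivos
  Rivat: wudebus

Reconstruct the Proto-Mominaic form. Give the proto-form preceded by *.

*wutibus

Position 6: Momina has o, Rivat has u. Rivat preserves u here (none of its changes turn any other segment into u), so the proto-segment is *u.
Position 5: Momina has v, Rivat has b. Taking the neighbouring segments as reconstructed: Momina v could go back to *b or *v; Rivat b could go back to *p or *b — the one source consistent with every daughter is *b.
Continuing position by position gives *wutibus; check it forward:
Momina: *wutibus > wusibus > wusivus > wosivos  (by unconditioned shift, intervocalic lenition, vowel merger)
Rivat: *wutibus
  wutibus → wutebus   [vowel merger]
  wutebus → wudebus   [intervocalic voicing]
  wudebus (rule 3 does not apply)
  giving Rivat wudebus.
Only *wutibus yields all of Momina wosivos, Rivat wudebus.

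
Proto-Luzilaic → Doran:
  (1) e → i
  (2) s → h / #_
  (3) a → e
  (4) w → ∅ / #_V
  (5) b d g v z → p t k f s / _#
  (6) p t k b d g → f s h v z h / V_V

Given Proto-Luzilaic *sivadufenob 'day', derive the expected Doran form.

hivezufinop

Doran: start from *sivadufenob.
  rule 1 (vowel merger): sivadufenob → sivadufinob
  rule 2 (debuccalisation): sivadufinob → hivadufinob
  rule 3 (vowel merger): hivadufinob → hivedufinob
  rule 4: no change — hivedufinob
  rule 5 (final devoicing): hivedufinob → hivedufinop
  rule 6 (intervocalic lenition): hivedufinop → hivezufinop
  ⇒ Doran hivezufinop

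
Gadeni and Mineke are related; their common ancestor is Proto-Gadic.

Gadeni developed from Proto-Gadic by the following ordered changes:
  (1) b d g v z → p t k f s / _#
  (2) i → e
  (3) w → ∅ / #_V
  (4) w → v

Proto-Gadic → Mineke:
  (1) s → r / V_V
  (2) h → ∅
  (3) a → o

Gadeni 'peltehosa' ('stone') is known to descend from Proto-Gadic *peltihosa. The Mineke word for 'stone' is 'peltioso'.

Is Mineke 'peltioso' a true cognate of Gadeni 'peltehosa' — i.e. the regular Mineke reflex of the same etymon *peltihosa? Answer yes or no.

no

Derive the expected Mineke reflex of *peltihosa:
Mineke: *peltihosa > peltihora > peltiora > peltioro  (by rhotacism, h-loss, vowel merger)
The regular Mineke reflex would be 'peltioro', but the attested form is 'peltioso'. The correspondence is irregular, so they are not cognates (the Mineke form has a different source).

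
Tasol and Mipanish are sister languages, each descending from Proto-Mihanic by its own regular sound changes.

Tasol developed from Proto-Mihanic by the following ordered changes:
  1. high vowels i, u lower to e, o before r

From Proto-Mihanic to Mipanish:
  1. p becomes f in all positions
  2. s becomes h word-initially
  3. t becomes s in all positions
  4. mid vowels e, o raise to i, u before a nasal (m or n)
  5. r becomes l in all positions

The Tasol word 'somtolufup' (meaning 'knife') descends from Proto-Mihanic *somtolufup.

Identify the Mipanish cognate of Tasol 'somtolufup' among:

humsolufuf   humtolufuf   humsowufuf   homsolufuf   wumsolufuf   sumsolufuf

humsolufuf

Mipanish: *somtolufup
  somtolufup → somtolufuf   [unconditioned shift]
  somtolufuf → homtolufuf   [debuccalisation]
  homtolufuf → homsolufuf   [unconditioned shift]
  homsolufuf → humsolufuf   [pre-nasal raising]
  humsolufuf (rule 5 does not apply)
  giving Mipanish humsolufuf.
Among the options, 'humsolufuf' alone shows every Mipanish change applied in order.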